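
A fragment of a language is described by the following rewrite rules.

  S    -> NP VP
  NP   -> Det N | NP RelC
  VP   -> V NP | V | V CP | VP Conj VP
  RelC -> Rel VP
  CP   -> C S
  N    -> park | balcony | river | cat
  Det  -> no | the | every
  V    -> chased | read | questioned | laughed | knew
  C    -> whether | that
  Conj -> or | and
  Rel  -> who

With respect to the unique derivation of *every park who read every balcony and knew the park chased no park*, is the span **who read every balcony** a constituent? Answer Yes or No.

No

[S [NP [NP [Det every] [N park]] [RelC [Rel who] [VP [VP [V read] [NP [Det every] [N balcony]]] [Conj and] [VP [V knew] [NP [Det the] [N park]]]]]] [VP [V chased] [NP [Det no] [N park]]]]
The smallest constituent containing 'who read every balcony' is the RelC spanning 'who read every balcony and knew the park'; no single node in the tree dominates exactly the given words.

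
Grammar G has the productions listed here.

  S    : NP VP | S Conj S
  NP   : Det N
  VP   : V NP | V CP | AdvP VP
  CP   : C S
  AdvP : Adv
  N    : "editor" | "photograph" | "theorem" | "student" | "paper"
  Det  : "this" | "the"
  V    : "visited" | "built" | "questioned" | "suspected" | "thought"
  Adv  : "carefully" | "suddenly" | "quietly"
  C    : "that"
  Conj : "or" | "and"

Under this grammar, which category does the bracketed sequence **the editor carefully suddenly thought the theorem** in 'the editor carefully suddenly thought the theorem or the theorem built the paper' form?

S

S
  S
    NP
      Det: the
      N: editor
    VP
      AdvP
        Adv: carefully
      VP
        AdvP
          Adv: suddenly
        VP
          V: thought
          NP
            Det: the
            N: theorem
  Conj: or
  S
    NP
      Det: the
      N: theorem
    VP
      V: built
      NP
        Det: the
        N: paper
The span 'the editor carefully suddenly thought the theorem' is the S node built by S → NP VP.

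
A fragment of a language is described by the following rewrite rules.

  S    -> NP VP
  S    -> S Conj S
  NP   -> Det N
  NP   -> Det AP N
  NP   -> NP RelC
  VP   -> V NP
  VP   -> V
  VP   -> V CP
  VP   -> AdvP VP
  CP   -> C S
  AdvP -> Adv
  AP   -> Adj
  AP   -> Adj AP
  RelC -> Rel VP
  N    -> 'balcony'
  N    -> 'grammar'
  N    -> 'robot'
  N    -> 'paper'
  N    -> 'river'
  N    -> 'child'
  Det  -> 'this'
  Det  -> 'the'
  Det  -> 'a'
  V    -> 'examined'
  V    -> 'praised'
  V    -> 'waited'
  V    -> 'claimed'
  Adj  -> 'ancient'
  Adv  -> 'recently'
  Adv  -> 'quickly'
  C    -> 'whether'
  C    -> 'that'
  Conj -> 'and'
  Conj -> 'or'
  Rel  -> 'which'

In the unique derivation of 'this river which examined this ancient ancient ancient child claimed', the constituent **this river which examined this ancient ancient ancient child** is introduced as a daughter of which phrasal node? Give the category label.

S

[S [NP [NP [Det this] [N river]] [RelC [Rel which] [VP [V examined] [NP [Det this] [AP [Adj ancient] [AP [Adj ancient] [AP [Adj ancient]]]] [N child]]]]] [VP [V claimed]]]
The span 'this river which examined this ancient ancient ancient child' is the NP node built by NP → NP RelC.
Its mother is the S built by S → NP VP.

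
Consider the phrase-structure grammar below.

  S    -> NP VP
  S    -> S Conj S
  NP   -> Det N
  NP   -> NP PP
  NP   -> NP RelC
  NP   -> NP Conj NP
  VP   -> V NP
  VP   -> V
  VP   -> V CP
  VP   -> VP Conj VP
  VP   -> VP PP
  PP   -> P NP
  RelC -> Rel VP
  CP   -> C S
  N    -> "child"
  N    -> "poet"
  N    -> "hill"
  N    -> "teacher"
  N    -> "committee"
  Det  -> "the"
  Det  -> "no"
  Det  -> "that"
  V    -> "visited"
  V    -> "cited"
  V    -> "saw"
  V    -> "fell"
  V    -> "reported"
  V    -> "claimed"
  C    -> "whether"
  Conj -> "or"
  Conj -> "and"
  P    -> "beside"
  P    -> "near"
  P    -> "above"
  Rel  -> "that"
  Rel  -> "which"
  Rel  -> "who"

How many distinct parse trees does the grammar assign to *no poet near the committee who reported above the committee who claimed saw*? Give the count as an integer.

Two of the 12 distinct bracketings:
[S [NP [NP [Det no] [N poet]] [PP [P near] [NP [NP [NP [Det the] [N committee]] [RelC [Rel who] [VP [V reported]]]] [PP [P above] [NP [NP [Det the] [N committee]] [RelC [Rel who] [VP [V claimed]]]]]]]] [VP [V saw]]]
[S [NP [NP [Det no] [N poet]] [PP [P near] [NP [NP [Det the] [N committee]] [RelC [Rel who] [VP [VP [V reported]] [PP [P above] [NP [NP [Det the] [N committee]] [RelC [Rel who] [VP [V claimed]]]]]]]]]] [VP [V saw]]]
The difference turns on whether VP → VP PP is used at the relevant span, versus an alternative expansion of VP.

12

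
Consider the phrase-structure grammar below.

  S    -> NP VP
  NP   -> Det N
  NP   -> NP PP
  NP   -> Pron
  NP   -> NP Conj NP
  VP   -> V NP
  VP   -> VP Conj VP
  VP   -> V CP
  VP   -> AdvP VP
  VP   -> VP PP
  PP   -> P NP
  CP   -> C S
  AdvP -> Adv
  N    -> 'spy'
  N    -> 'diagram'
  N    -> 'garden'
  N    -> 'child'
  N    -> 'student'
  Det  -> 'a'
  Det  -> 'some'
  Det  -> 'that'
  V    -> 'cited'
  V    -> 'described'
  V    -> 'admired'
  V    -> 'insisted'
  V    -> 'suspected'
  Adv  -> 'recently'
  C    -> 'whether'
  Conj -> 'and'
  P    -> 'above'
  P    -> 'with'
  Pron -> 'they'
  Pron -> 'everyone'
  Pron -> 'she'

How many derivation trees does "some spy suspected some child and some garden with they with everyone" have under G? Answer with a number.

Two of the 9 distinct bracketings:
[S [NP [Det some] [N spy]] [VP [V suspected] [NP [NP [NP [Det some] [N child]] [Conj and] [NP [Det some] [N garden]]] [PP [P with] [NP [NP [Pron they]] [PP [P with] [NP [Pron everyone]]]]]]]]
[S [NP [Det some] [N spy]] [VP [V suspected] [NP [NP [NP [NP [Det some] [N child]] [Conj and] [NP [Det some] [N garden]]] [PP [P with] [NP [Pron they]]]] [PP [P with] [NP [Pron everyone]]]]]]
The trees differ in how a recursive rule is bracketed over the same span.

9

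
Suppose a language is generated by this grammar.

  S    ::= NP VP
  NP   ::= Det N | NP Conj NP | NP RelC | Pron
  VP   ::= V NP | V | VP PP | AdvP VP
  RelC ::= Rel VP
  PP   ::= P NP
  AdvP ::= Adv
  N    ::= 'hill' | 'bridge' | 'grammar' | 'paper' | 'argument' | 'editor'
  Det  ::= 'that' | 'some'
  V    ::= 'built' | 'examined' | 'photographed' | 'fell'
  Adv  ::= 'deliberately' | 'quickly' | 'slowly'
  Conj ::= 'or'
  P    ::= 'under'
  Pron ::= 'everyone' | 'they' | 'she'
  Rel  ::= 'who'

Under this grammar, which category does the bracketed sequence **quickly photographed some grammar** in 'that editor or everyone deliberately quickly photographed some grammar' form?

VP

[S [NP [NP [Det that] [N editor]] [Conj or] [NP [Pron everyone]]] [VP [AdvP [Adv deliberately]] [VP [AdvP [Adv quickly]] [VP [V photographed] [NP [Det some] [N grammar]]]]]]
The span 'quickly photographed some grammar' is the VP node built by VP → AdvP VP.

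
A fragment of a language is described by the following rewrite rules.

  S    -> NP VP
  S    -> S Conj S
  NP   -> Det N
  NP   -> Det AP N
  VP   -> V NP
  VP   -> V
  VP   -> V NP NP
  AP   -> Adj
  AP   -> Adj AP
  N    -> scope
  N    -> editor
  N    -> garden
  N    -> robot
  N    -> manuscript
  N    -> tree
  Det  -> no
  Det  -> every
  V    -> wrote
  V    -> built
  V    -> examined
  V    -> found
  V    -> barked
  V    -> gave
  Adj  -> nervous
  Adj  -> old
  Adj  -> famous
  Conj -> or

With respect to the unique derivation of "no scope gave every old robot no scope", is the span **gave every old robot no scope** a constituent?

[S [NP [Det no] [N scope]] [VP [V gave] [NP [Det every] [AP [Adj old]] [N robot]] [NP [Det no] [N scope]]]]
The words 'gave every old robot no scope' are exhaustively dominated by a single VP node (built by VP → V NP NP), so they form a constituent.

Yes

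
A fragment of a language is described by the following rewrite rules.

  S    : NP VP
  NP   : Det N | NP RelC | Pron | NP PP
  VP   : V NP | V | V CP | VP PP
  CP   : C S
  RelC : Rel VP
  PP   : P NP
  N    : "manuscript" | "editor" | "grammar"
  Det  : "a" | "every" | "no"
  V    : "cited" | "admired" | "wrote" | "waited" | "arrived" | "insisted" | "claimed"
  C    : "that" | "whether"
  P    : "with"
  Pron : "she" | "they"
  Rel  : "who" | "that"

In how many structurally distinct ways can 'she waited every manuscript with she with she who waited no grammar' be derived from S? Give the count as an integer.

Two of the 9 distinct bracketings:
[S [NP [Pron she]] [VP [V waited] [NP [NP [NP [Det every] [N manuscript]] [PP [P with] [NP [NP [Pron she]] [PP [P with] [NP [Pron she]]]]]] [RelC [Rel who] [VP [V waited] [NP [Det no] [N grammar]]]]]]]
[S [NP [Pron she]] [VP [V waited] [NP [NP [NP [NP [Det every] [N manuscript]] [PP [P with] [NP [Pron she]]]] [PP [P with] [NP [Pron she]]]] [RelC [Rel who] [VP [V waited] [NP [Det no] [N grammar]]]]]]]
The trees differ in how a recursive rule is bracketed over the same span.

9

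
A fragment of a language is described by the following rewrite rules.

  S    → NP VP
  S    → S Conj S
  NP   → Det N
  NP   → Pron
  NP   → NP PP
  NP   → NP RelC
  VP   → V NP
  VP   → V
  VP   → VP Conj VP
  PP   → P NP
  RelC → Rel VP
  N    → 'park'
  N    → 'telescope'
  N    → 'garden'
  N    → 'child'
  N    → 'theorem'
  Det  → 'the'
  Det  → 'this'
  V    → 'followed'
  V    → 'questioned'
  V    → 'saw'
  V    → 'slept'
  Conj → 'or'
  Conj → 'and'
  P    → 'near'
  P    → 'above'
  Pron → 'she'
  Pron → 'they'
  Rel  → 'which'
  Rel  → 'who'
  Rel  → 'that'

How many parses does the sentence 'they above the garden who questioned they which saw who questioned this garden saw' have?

9

Two of the 9 distinct bracketings:
[S [NP [NP [Pron they]] [PP [P above] [NP [NP [Det the] [N garden]] [RelC [Rel who] [VP [V questioned] [NP [NP [NP [Pron they]] [RelC [Rel which] [VP [V saw]]]] [RelC [Rel who] [VP [V questioned] [NP [Det this] [N garden]]]]]]]]]] [VP [V saw]]]
[S [NP [NP [Pron they]] [PP [P above] [NP [NP [NP [Det the] [N garden]] [RelC [Rel who] [VP [V questioned] [NP [NP [Pron they]] [RelC [Rel which] [VP [V saw]]]]]]] [RelC [Rel who] [VP [V questioned] [NP [Det this] [N garden]]]]]]] [VP [V saw]]]
The trees differ in how a recursive rule is bracketed over the same span.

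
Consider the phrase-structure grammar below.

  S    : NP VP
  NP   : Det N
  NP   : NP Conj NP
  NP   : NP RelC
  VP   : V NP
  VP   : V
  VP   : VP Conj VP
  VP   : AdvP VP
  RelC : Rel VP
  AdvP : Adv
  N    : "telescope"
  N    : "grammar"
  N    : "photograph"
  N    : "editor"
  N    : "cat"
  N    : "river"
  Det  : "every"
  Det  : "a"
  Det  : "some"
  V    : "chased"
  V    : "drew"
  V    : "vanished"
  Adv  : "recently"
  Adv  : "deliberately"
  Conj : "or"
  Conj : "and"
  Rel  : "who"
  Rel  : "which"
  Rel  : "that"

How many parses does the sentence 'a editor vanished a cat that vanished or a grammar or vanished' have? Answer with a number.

[S [NP [Det a] [N editor]] [VP [VP [V vanished] [NP [NP [NP [Det a] [N cat]] [RelC [Rel that] [VP [V vanished]]]] [Conj or] [NP [Det a] [N grammar]]]] [Conj or] [VP [V vanished]]]]
No rule offers an alternative attachment or grouping for any span, so this is the only derivation.

1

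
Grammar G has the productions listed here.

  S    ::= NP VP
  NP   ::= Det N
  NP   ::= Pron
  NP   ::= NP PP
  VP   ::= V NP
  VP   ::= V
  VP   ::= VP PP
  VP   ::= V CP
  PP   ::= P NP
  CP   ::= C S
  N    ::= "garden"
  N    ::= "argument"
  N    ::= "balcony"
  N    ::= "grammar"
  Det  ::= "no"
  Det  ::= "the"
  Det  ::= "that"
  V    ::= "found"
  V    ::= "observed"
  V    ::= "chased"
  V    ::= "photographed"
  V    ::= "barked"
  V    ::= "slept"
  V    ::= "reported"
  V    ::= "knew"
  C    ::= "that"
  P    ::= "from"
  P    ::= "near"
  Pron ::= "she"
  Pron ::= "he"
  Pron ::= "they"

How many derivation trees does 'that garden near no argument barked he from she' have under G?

2

The two bracketings:
[S [NP [NP [Det that] [N garden]] [PP [P near] [NP [Det no] [N argument]]]] [VP [V barked] [NP [NP [Pron he]] [PP [P from] [NP [Pron she]]]]]]
[S [NP [NP [Det that] [N garden]] [PP [P near] [NP [Det no] [N argument]]]] [VP [VP [V barked] [NP [Pron he]]] [PP [P from] [NP [Pron she]]]]]
The difference turns on whether VP → VP PP is used at the relevant span, versus an alternative expansion of VP.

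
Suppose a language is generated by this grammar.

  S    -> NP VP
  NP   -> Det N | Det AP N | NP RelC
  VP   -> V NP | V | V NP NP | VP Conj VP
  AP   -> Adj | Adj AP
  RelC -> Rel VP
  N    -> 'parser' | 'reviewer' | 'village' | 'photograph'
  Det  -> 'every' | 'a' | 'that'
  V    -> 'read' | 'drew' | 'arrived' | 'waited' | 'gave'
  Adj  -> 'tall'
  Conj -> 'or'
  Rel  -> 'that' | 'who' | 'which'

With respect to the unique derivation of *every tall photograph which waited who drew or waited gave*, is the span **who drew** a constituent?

[S [NP [NP [NP [Det every] [AP [Adj tall]] [N photograph]] [RelC [Rel which] [VP [V waited]]]] [RelC [Rel who] [VP [VP [V drew]] [Conj or] [VP [V waited]]]]] [VP [V gave]]]
The smallest constituent containing 'who drew' is the RelC spanning 'who drew or waited'; no single node in the tree dominates exactly the given words.

No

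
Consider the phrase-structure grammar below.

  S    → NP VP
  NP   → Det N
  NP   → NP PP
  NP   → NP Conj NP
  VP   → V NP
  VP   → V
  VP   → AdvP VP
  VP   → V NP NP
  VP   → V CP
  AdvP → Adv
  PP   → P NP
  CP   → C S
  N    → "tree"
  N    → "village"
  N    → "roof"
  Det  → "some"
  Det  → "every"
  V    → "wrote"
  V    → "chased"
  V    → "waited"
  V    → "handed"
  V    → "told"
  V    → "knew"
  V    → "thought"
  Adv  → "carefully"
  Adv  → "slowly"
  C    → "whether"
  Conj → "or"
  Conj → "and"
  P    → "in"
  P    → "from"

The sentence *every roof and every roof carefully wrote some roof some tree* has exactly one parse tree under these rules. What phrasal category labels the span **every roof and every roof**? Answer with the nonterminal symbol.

S
  NP
    NP
      Det: every
      N: roof
    Conj: and
    NP
      Det: every
      N: roof
  VP
    AdvP
      Adv: carefully
    VP
      V: wrote
      NP
        Det: some
        N: roof
      NP
        Det: some
        N: tree
The span 'every roof and every roof' is the NP node built by NP → NP Conj NP.

NP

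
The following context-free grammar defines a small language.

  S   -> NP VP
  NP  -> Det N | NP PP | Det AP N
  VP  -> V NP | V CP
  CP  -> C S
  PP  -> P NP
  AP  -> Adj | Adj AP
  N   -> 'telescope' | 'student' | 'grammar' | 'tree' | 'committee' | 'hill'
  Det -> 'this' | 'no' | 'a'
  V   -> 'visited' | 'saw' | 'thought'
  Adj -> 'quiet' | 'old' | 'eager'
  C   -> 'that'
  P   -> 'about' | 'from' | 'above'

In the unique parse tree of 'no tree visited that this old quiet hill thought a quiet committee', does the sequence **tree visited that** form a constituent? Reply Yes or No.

[S [NP [Det no] [N tree]] [VP [V visited] [CP [C that] [S [NP [Det this] [AP [Adj old] [AP [Adj quiet]]] [N hill]] [VP [V thought] [NP [Det a] [AP [Adj quiet]] [N committee]]]]]]]
The smallest constituent containing 'tree visited that' is the S spanning 'no tree visited that this old quiet hill thought a quiet committee'; no single node in the tree dominates exactly the given words.

No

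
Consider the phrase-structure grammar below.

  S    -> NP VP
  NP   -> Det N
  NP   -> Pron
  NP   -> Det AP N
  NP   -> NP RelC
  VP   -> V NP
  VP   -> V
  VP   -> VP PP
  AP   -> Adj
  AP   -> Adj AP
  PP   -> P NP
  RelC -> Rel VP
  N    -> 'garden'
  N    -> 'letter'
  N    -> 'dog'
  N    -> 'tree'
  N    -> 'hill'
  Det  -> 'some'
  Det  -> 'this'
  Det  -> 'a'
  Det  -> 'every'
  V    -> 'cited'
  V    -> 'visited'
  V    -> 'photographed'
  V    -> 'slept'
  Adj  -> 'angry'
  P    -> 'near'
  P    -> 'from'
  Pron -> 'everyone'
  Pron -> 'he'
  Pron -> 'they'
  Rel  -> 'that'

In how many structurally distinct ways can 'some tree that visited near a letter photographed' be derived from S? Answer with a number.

[S [NP [NP [Det some] [N tree]] [RelC [Rel that] [VP [VP [V visited]] [PP [P near] [NP [Det a] [N letter]]]]]] [VP [V photographed]]]
No rule offers an alternative attachment or grouping for any span, so this is the only derivation.

1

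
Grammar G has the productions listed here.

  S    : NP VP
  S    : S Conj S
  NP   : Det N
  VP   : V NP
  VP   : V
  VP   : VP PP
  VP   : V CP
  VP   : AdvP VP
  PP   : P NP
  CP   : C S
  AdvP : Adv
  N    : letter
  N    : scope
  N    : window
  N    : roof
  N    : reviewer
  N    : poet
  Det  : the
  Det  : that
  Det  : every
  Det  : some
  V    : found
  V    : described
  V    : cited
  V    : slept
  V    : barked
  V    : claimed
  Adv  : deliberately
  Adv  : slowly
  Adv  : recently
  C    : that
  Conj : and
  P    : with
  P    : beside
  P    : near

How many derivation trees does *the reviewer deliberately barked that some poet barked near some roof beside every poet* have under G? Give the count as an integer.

Two of the 6 distinct bracketings:
[S [NP [Det the] [N reviewer]] [VP [VP [VP [AdvP [Adv deliberately]] [VP [V barked] [CP [C that] [S [NP [Det some] [N poet]] [VP [V barked]]]]]] [PP [P near] [NP [Det some] [N roof]]]] [PP [P beside] [NP [Det every] [N poet]]]]]
[S [NP [Det the] [N reviewer]] [VP [VP [AdvP [Adv deliberately]] [VP [VP [V barked] [CP [C that] [S [NP [Det some] [N poet]] [VP [V barked]]]]] [PP [P near] [NP [Det some] [N roof]]]]] [PP [P beside] [NP [Det every] [N poet]]]]]
The trees differ in how a recursive rule is bracketed over the same span.

6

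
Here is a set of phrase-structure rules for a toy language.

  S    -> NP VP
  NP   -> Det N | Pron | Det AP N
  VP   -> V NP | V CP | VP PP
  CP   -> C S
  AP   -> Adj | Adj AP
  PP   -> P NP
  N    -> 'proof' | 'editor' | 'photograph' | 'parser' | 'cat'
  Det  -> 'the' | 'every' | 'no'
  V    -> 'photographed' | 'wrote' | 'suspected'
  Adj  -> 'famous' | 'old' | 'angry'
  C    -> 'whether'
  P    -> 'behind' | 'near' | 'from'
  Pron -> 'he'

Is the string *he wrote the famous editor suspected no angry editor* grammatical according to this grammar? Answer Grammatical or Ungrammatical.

For S → NP VP, the only prefix that parses as NP is 'he', but the remainder 'wrote the famous editor suspected no angry editor' is not a VP under these rules.

Ungrammatical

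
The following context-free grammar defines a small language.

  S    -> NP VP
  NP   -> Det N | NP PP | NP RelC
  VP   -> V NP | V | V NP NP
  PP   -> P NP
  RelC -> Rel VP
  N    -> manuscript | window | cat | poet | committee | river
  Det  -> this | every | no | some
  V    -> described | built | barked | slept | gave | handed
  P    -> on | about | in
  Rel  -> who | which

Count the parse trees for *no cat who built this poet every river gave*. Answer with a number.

1

[S [NP [NP [Det no] [N cat]] [RelC [Rel who] [VP [V built] [NP [Det this] [N poet]] [NP [Det every] [N river]]]]] [VP [V gave]]]
No rule offers an alternative attachment or grouping for any span, so this is the only derivation.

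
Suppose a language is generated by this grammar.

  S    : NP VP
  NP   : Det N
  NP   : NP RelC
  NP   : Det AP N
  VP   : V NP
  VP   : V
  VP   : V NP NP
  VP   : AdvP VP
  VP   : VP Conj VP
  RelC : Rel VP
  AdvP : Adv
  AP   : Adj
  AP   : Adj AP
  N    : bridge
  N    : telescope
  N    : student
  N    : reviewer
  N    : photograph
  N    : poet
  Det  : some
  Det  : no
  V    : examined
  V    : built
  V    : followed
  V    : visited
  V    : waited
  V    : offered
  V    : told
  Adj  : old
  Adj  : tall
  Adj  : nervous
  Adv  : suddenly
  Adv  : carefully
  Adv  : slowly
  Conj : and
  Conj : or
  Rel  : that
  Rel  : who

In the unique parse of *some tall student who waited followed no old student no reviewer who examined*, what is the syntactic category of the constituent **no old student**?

S
  NP
    NP
      Det: some
      AP
        Adj: tall
      N: student
    RelC
      Rel: who
      VP
        V: waited
  VP
    V: followed
    NP
      Det: no
      AP
        Adj: old
      N: student
    NP
      NP
        Det: no
        N: reviewer
      RelC
        Rel: who
        VP
          V: examined
The span 'no old student' is the NP node built by NP → Det AP N.

NP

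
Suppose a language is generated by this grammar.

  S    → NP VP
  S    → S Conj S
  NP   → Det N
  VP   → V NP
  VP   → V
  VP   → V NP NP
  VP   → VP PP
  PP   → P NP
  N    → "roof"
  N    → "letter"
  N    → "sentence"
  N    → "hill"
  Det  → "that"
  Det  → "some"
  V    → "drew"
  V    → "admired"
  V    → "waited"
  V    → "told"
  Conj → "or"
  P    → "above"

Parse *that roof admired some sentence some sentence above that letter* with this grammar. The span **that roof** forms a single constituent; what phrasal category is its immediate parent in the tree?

[S [NP [Det that] [N roof]] [VP [VP [V admired] [NP [Det some] [N sentence]] [NP [Det some] [N sentence]]] [PP [P above] [NP [Det that] [N letter]]]]]
The span 'that roof' is the NP node built by NP → Det N.
Its mother is the S built by S → NP VP.

S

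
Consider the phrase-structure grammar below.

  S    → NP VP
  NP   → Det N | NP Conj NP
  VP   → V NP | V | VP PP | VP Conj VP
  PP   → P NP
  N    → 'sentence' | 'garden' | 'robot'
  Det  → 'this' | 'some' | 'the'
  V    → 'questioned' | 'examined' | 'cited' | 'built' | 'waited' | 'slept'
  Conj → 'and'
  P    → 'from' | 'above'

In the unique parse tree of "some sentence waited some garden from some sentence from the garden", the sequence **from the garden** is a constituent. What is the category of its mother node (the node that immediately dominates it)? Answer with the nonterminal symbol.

VP

S
  NP
    Det: some
    N: sentence
  VP
    VP
      VP
        V: waited
        NP
          Det: some
          N: garden
      PP
        P: from
        NP
          Det: some
          N: sentence
    PP
      P: from
      NP
        Det: the
        N: garden
The span 'from the garden' is the PP node built by PP → P NP.
Its mother is the VP built by VP → VP PP.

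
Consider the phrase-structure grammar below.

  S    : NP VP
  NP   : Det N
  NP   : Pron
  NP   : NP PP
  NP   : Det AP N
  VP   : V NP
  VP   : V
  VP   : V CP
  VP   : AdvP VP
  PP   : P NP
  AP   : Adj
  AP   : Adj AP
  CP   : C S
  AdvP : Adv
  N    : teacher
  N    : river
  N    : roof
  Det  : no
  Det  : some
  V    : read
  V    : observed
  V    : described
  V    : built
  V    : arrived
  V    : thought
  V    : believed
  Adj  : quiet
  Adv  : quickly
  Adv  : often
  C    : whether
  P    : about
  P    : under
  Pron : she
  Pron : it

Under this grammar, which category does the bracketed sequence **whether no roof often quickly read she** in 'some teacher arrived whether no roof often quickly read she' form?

[S [NP [Det some] [N teacher]] [VP [V arrived] [CP [C whether] [S [NP [Det no] [N roof]] [VP [AdvP [Adv often]] [VP [AdvP [Adv quickly]] [VP [V read] [NP [Pron she]]]]]]]]]
The span 'whether no roof often quickly read she' is the CP node built by CP → C S.

CP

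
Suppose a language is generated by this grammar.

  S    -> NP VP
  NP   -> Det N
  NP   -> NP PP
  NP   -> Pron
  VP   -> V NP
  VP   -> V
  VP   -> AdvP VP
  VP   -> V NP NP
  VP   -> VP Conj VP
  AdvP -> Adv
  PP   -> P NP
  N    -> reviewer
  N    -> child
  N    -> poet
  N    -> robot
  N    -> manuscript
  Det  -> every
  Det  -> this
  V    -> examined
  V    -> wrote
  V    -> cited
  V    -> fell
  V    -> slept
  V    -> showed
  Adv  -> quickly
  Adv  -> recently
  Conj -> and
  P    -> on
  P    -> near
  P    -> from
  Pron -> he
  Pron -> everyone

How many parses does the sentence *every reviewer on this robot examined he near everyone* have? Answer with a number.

1

[S [NP [NP [Det every] [N reviewer]] [PP [P on] [NP [Det this] [N robot]]]] [VP [V examined] [NP [NP [Pron he]] [PP [P near] [NP [Pron everyone]]]]]]
No rule offers an alternative attachment or grouping for any span, so this is the only derivation.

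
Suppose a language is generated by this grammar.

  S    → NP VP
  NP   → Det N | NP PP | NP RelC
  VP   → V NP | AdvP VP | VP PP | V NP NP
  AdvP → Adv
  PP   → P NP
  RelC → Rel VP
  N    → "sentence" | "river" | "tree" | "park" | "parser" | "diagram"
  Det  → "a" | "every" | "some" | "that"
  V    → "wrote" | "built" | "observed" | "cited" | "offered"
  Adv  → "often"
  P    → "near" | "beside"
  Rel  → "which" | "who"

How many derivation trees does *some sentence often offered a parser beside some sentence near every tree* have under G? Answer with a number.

9

Two of the 9 distinct bracketings:
[S [NP [Det some] [N sentence]] [VP [AdvP [Adv often]] [VP [V offered] [NP [NP [Det a] [N parser]] [PP [P beside] [NP [NP [Det some] [N sentence]] [PP [P near] [NP [Det every] [N tree]]]]]]]]]
[S [NP [Det some] [N sentence]] [VP [AdvP [Adv often]] [VP [V offered] [NP [NP [NP [Det a] [N parser]] [PP [P beside] [NP [Det some] [N sentence]]]] [PP [P near] [NP [Det every] [N tree]]]]]]]
The trees differ in how a recursive rule is bracketed over the same span.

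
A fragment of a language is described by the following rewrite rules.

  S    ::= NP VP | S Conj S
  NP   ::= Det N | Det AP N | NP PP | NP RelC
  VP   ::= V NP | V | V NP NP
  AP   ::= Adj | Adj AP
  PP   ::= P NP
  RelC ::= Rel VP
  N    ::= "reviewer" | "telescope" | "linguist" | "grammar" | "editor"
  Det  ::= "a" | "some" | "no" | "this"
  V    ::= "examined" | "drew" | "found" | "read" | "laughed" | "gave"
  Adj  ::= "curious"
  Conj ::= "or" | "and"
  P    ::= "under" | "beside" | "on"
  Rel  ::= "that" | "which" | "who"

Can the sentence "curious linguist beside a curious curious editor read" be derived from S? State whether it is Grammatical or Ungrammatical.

Ungrammatical

For S → NP VP, no prefix of the string parses as an NP. The alternative S rule S → S Conj S likewise has no satisfying split.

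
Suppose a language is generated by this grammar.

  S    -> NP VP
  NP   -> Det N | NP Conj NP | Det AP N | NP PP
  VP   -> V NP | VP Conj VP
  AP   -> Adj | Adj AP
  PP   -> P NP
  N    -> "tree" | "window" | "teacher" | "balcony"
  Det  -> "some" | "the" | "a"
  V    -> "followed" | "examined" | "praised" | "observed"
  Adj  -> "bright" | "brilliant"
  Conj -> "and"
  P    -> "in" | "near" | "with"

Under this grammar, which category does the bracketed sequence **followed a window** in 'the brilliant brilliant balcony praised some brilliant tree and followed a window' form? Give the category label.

S
  NP
    Det: the
    AP
      Adj: brilliant
      AP
        Adj: brilliant
    N: balcony
  VP
    VP
      V: praised
      NP
        Det: some
        AP
          Adj: brilliant
        N: tree
    Conj: and
    VP
      V: followed
      NP
        Det: a
        N: window
The span 'followed a window' is the VP node built by VP → V NP.

VP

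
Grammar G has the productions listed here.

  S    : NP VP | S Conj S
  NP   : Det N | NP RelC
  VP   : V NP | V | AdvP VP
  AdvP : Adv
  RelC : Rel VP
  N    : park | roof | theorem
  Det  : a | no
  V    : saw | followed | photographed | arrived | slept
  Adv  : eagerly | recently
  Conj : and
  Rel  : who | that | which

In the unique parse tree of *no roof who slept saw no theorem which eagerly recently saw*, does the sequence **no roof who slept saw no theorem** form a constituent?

[S [NP [NP [Det no] [N roof]] [RelC [Rel who] [VP [V slept]]]] [VP [V saw] [NP [NP [Det no] [N theorem]] [RelC [Rel which] [VP [AdvP [Adv eagerly]] [VP [AdvP [Adv recently]] [VP [V saw]]]]]]]]
The smallest constituent containing 'no roof who slept saw no theorem' is the S spanning 'no roof who slept saw no theorem which eagerly recently saw'; no single node in the tree dominates exactly the given words.

No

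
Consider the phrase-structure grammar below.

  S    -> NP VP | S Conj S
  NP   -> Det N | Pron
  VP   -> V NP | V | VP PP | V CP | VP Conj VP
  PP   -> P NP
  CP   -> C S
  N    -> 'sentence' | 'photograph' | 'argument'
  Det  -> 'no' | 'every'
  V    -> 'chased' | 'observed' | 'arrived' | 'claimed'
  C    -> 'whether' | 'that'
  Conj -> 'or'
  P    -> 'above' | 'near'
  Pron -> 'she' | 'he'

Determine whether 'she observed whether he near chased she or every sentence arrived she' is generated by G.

Ungrammatical

A P word can never sit immediately before a V word in any string this grammar generates, so the substring 'near chased' rules out a derivation.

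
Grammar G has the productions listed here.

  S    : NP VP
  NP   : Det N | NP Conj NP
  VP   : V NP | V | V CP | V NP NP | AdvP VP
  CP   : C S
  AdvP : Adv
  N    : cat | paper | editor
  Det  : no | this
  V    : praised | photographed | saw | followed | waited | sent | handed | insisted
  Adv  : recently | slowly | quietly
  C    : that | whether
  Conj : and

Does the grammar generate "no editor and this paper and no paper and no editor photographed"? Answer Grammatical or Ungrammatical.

Grammatical

S
  NP
    NP
      Det: no
      N: editor
    Conj: and
    NP
      NP
        Det: this
        N: paper
      Conj: and
      NP
        NP
          Det: no
          N: paper
        Conj: and
        NP
          Det: no
          N: editor
  VP
    V: photographed
The bracketing above is licensed at every node by one of the given productions, with S at the root.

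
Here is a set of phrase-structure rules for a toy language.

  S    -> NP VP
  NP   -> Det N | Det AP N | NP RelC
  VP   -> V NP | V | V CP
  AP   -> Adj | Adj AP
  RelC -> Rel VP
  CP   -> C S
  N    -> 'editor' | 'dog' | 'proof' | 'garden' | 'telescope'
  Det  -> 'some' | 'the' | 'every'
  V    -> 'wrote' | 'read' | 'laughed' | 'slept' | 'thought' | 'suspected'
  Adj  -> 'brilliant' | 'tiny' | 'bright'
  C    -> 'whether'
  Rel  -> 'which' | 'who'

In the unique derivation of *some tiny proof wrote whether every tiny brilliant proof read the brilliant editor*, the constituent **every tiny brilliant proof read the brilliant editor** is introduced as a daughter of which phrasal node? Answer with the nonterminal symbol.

CP

[S [NP [Det some] [AP [Adj tiny]] [N proof]] [VP [V wrote] [CP [C whether] [S [NP [Det every] [AP [Adj tiny] [AP [Adj brilliant]]] [N proof]] [VP [V read] [NP [Det the] [AP [Adj brilliant]] [N editor]]]]]]]
The span 'every tiny brilliant proof read the brilliant editor' is the S node built by S → NP VP.
Its mother is the CP built by CP → C S.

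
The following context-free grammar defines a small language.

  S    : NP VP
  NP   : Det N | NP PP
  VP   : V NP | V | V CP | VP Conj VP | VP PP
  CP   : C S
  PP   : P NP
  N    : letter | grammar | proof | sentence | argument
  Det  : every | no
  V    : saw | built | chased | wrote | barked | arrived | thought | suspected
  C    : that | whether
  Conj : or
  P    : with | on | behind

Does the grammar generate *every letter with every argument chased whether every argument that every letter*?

An N word can never sit immediately before a C word in any string this grammar generates, so the substring 'argument that' rules out a derivation.

Ungrammatical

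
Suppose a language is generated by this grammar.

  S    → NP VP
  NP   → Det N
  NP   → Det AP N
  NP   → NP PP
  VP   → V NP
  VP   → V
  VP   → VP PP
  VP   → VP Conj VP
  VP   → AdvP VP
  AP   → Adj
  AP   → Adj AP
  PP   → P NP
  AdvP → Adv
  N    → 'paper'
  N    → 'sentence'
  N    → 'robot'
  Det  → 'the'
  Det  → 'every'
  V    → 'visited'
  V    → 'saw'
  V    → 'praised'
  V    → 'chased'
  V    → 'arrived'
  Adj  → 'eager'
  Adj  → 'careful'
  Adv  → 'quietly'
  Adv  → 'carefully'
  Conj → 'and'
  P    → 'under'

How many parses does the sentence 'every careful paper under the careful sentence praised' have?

[S [NP [NP [Det every] [AP [Adj careful]] [N paper]] [PP [P under] [NP [Det the] [AP [Adj careful]] [N sentence]]]] [VP [V praised]]]
No rule offers an alternative attachment or grouping for any span, so this is the only derivation.

1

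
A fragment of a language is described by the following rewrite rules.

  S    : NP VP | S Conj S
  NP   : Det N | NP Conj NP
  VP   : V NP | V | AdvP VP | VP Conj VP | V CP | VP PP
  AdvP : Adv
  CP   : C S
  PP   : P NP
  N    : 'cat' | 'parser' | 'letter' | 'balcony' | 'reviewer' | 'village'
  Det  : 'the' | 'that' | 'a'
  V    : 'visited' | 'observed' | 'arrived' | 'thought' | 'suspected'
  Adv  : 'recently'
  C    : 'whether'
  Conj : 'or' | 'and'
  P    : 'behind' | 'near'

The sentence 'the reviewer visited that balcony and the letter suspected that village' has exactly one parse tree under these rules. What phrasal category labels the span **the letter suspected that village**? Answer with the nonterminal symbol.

S
  S
    NP
      Det: the
      N: reviewer
    VP
      V: visited
      NP
        Det: that
        N: balcony
  Conj: and
  S
    NP
      Det: the
      N: letter
    VP
      V: suspected
      NP
        Det: that
        N: village
The span 'the letter suspected that village' is the S node built by S → NP VP.

S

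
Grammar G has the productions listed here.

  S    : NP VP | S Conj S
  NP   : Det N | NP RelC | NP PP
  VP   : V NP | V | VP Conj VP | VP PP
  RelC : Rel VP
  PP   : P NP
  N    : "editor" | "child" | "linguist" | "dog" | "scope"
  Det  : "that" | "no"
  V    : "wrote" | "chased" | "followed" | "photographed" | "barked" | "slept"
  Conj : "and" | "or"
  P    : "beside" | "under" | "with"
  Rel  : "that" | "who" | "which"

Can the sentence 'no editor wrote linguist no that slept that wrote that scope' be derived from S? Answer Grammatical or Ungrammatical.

A V word can never sit immediately before an N word in any string this grammar generates, so the substring 'wrote linguist' rules out a derivation.

Ungrammatical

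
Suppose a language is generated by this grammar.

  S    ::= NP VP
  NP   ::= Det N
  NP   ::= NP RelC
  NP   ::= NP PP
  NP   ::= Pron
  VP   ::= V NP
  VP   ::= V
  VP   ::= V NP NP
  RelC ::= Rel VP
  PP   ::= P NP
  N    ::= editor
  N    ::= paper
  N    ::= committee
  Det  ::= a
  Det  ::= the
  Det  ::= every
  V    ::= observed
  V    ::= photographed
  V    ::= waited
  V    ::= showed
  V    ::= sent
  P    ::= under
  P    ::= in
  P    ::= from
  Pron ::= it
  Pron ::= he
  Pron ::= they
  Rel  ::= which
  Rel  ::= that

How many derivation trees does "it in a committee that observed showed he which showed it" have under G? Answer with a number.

4

Two of the 4 distinct bracketings:
[S [NP [NP [NP [Pron it]] [PP [P in] [NP [Det a] [N committee]]]] [RelC [Rel that] [VP [V observed]]]] [VP [V showed] [NP [NP [Pron he]] [RelC [Rel which] [VP [V showed] [NP [Pron it]]]]]]]
[S [NP [NP [NP [Pron it]] [PP [P in] [NP [Det a] [N committee]]]] [RelC [Rel that] [VP [V observed]]]] [VP [V showed] [NP [NP [Pron he]] [RelC [Rel which] [VP [V showed]]]] [NP [Pron it]]]]
The difference turns on whether VP → V NP is used at the relevant span, versus an alternative expansion of VP.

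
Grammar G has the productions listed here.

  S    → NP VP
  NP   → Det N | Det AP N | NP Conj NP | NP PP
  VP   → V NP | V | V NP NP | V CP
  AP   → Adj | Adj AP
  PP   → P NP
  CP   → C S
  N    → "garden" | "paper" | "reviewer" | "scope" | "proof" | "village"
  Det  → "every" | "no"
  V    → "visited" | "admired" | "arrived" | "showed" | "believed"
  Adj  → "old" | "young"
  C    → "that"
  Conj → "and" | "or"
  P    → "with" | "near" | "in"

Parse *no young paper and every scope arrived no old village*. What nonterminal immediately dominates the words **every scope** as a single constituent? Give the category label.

NP

S
  NP
    NP
      Det: no
      AP
        Adj: young
      N: paper
    Conj: and
    NP
      Det: every
      N: scope
  VP
    V: arrived
    NP
      Det: no
      AP
        Adj: old
      N: village
The span 'every scope' is the NP node built by NP → Det N.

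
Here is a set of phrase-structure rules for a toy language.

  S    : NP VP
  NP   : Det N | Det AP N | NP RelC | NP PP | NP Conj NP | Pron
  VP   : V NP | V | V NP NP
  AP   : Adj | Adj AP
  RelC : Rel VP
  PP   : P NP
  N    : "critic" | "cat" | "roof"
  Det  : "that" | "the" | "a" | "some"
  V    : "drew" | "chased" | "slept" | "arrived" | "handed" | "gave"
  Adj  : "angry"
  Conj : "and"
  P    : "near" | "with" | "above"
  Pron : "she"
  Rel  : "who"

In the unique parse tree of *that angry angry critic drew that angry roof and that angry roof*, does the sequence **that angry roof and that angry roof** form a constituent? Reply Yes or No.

Yes

[S [NP [Det that] [AP [Adj angry] [AP [Adj angry]]] [N critic]] [VP [V drew] [NP [NP [Det that] [AP [Adj angry]] [N roof]] [Conj and] [NP [Det that] [AP [Adj angry]] [N roof]]]]]
The words 'that angry roof and that angry roof' are exhaustively dominated by a single NP node (built by NP → NP Conj NP), so they form a constituent.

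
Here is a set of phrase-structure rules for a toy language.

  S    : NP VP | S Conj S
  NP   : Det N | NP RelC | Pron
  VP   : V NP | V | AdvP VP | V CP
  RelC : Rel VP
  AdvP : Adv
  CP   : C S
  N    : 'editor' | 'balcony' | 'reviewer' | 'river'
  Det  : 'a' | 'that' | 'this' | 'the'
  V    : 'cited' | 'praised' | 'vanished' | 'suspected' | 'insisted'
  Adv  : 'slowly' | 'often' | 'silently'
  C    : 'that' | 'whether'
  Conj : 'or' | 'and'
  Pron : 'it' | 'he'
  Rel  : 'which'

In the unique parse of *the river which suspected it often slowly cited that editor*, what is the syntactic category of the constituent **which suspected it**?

[S [NP [NP [Det the] [N river]] [RelC [Rel which] [VP [V suspected] [NP [Pron it]]]]] [VP [AdvP [Adv often]] [VP [AdvP [Adv slowly]] [VP [V cited] [NP [Det that] [N editor]]]]]]
The span 'which suspected it' is the RelC node built by RelC → Rel VP.

RelC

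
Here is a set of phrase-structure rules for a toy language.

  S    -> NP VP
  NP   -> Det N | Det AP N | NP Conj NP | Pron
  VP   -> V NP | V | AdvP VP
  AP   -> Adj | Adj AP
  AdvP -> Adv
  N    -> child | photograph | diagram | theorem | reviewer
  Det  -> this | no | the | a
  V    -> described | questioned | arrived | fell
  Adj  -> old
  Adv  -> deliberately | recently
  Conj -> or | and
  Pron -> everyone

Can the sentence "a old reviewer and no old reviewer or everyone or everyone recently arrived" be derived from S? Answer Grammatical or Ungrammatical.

Grammatical

[S [NP [NP [Det a] [AP [Adj old]] [N reviewer]] [Conj and] [NP [NP [Det no] [AP [Adj old]] [N reviewer]] [Conj or] [NP [NP [Pron everyone]] [Conj or] [NP [Pron everyone]]]]] [VP [AdvP [Adv recently]] [VP [V arrived]]]]
Each bracket corresponds to one application of a listed rule, so the string is derivable from S.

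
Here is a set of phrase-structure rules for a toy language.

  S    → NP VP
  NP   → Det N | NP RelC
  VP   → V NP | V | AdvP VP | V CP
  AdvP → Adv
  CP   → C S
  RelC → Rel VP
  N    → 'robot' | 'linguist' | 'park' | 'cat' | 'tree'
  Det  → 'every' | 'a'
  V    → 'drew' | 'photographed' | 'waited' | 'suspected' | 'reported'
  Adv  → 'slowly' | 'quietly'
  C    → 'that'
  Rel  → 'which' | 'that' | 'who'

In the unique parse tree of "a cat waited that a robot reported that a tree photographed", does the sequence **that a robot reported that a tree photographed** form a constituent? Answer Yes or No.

[S [NP [Det a] [N cat]] [VP [V waited] [CP [C that] [S [NP [Det a] [N robot]] [VP [V reported] [CP [C that] [S [NP [Det a] [N tree]] [VP [V photographed]]]]]]]]]
The words 'that a robot reported that a tree photographed' are exhaustively dominated by a single CP node (built by CP → C S), so they form a constituent.

Yes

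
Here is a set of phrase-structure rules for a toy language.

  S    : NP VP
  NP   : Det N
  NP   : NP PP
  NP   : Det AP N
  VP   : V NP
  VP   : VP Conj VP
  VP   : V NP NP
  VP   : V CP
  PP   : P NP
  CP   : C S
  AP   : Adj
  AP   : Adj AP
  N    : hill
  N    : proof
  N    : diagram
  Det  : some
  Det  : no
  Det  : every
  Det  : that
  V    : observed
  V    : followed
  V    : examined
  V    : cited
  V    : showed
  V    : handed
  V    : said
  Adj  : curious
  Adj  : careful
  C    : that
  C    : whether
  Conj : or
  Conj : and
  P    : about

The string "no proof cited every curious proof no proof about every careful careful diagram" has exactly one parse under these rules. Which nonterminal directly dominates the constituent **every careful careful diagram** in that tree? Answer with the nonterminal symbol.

PP

S
  NP
    Det: no
    N: proof
  VP
    V: cited
    NP
      Det: every
      AP
        Adj: curious
      N: proof
    NP
      NP
        Det: no
        N: proof
      PP
        P: about
        NP
          Det: every
          AP
            Adj: careful
            AP
              Adj: careful
          N: diagram
The span 'every careful careful diagram' is the NP node built by NP → Det AP N.
Its mother is the PP built by PP → P NP.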